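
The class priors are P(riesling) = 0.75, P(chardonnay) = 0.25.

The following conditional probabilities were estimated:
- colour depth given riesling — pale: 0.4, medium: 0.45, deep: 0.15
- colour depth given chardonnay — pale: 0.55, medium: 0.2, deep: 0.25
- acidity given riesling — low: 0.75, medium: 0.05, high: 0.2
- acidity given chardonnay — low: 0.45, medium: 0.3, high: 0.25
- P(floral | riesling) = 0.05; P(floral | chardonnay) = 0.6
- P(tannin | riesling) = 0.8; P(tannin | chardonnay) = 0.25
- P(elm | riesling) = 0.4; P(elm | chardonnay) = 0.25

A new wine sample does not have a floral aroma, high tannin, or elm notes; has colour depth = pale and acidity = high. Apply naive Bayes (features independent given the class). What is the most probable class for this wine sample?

riesling: 0.75 × 0.4 × 0.2 × (1−0.05) × (1−0.8) × (1−0.4) = 0.00684
chardonnay: 0.25 × 0.55 × 0.25 × (1−0.6) × (1−0.25) × (1−0.25) = 0.007734375
Highest score → chardonnay.

chardonnay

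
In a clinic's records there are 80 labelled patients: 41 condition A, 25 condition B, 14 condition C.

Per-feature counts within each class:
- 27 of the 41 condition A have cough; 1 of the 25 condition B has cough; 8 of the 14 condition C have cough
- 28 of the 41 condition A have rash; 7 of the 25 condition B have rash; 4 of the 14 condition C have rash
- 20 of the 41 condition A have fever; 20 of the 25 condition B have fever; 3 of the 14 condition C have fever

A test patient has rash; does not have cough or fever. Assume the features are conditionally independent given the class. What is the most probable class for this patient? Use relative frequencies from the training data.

condition A: (41/80) × (14/41) × (28/41) × (21/41) ≈ 0.0612136
condition B: (25/80) × (24/25) × (7/25) × (5/25) = 0.0168
condition C: (14/80) × (6/14) × (4/14) × (11/14) ≈ 0.0168367
Highest score → condition A.

condition A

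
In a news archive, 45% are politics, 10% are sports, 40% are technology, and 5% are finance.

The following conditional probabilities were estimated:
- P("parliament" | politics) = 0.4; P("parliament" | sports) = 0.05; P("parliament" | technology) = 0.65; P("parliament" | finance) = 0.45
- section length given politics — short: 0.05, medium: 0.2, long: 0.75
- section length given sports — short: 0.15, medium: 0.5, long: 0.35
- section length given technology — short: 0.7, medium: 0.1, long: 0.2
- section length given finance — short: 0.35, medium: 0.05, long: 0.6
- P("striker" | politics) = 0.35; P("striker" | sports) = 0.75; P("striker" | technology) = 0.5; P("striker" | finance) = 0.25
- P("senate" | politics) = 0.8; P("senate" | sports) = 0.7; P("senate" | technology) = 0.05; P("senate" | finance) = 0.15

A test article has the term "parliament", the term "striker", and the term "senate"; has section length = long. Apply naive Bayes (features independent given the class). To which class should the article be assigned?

politics: 0.45 × 0.4 × 0.75 × 0.35 × 0.8 = 0.0378
sports: 0.1 × 0.05 × 0.35 × 0.75 × 0.7 = 0.00091875
technology: 0.4 × 0.65 × 0.2 × 0.5 × 0.05 = 0.0013
finance: 0.05 × 0.45 × 0.6 × 0.25 × 0.15 = 0.00050625
Highest score → politics.

politics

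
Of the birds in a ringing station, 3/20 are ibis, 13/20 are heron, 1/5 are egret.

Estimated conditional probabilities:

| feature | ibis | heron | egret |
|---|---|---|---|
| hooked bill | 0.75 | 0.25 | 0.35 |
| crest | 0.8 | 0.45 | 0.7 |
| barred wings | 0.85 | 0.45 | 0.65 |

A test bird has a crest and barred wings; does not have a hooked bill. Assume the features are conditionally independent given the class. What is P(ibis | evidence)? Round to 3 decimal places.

0.139

ibis: 0.15 × (1−0.75) × 0.8 × 0.85 = 0.0255
heron: 0.65 × (1−0.25) × 0.45 × 0.45 = 0.09871875
egret: 0.2 × (1−0.35) × 0.7 × 0.65 = 0.05915
P(ibis | x) = 0.0255 / 0.18336875 ≈ 0.139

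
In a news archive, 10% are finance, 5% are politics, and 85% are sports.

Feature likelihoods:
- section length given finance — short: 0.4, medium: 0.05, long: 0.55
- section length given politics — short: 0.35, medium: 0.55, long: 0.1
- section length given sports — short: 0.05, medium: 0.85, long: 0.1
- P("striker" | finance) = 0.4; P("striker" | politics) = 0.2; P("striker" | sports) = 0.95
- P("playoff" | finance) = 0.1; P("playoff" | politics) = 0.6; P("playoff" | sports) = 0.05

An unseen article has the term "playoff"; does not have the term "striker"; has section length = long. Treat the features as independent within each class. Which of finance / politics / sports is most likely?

finance

finance: 0.1 × 0.55 × (1−0.4) × 0.1 = 0.0033
politics: 0.05 × 0.1 × (1−0.2) × 0.6 = 0.0024
sports: 0.85 × 0.1 × (1−0.95) × 0.05 = 0.0002125
Highest score → finance.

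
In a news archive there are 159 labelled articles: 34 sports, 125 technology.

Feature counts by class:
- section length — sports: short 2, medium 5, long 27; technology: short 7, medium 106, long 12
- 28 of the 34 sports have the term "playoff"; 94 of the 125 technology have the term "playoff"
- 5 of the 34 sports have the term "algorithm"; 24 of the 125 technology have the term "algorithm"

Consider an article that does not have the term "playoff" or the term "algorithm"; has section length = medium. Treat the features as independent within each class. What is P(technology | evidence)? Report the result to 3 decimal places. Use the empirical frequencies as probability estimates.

sports: (34/159) × (5/34) × (6/34) × (29/34) ≈ 0.0047333
technology: (125/159) × (106/125) × (31/125) × (101/125) ≈ 0.133589
P(technology | x) = 0.133589 / 0.1383223 ≈ 0.966

0.966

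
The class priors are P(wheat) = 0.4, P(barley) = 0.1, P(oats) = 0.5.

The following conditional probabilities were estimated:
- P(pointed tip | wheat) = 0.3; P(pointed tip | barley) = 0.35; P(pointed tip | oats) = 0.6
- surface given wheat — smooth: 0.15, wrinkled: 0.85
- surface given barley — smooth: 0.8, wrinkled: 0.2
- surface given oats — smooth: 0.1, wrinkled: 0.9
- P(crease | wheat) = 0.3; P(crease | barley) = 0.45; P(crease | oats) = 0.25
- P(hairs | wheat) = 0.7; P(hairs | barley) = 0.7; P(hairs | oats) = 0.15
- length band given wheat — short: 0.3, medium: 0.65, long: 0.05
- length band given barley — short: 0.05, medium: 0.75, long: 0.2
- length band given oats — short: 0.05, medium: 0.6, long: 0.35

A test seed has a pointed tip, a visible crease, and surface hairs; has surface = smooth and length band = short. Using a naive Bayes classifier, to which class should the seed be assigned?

wheat

wheat: 0.4 × 0.3 × 0.15 × 0.3 × 0.7 × 0.3 = 0.001134
barley: 0.1 × 0.35 × 0.8 × 0.45 × 0.7 × 0.05 = 0.000441
oats: 0.5 × 0.6 × 0.1 × 0.25 × 0.15 × 0.05 = 0.00005625
Highest score → wheat.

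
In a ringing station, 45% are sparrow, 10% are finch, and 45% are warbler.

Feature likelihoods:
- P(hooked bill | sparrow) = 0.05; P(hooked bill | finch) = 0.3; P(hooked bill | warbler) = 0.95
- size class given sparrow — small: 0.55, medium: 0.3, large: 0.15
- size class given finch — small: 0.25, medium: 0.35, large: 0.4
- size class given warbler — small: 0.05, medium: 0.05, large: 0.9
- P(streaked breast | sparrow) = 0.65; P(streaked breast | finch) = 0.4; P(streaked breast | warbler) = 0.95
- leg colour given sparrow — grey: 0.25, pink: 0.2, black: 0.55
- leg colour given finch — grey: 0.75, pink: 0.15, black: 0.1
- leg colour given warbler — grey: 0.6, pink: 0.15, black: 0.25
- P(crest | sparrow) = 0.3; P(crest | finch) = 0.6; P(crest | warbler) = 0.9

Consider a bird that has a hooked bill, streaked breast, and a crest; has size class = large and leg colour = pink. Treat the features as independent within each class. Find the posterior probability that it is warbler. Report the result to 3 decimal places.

0.989

sparrow: 0.45 × 0.05 × 0.15 × 0.65 × 0.2 × 0.3 = 0.000131625
finch: 0.1 × 0.3 × 0.4 × 0.4 × 0.15 × 0.6 = 0.000432
warbler: 0.45 × 0.95 × 0.9 × 0.95 × 0.15 × 0.9 = 0.0493441875
P(warbler | x) = 0.0493441875 / 0.0499078125 ≈ 0.989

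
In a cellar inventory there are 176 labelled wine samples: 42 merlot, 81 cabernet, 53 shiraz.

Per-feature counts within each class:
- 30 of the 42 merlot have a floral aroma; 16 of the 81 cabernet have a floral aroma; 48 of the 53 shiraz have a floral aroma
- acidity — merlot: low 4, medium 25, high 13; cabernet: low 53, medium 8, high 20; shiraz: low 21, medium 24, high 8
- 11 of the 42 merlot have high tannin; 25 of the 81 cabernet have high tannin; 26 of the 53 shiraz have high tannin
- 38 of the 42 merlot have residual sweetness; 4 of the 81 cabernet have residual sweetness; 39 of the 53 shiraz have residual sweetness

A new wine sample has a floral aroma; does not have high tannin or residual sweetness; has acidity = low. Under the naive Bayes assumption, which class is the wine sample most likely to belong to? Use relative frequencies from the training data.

merlot: (42/176) × (30/42) × (4/42) × (31/42) × (4/42) ≈ 0.00114115
cabernet: (81/176) × (16/81) × (53/81) × (56/81) × (77/81) ≈ 0.0390937
shiraz: (53/176) × (48/53) × (21/53) × (27/53) × (14/53) ≈ 0.0145416
Highest score → cabernet.

cabernet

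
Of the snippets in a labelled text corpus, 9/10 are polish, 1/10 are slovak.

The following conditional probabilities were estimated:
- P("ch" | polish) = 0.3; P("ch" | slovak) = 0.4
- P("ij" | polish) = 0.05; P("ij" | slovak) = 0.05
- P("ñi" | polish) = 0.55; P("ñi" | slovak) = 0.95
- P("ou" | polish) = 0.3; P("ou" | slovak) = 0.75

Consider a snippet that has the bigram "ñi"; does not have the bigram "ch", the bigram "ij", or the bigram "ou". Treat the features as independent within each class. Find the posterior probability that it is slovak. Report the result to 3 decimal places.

polish: 0.9 × (1−0.3) × (1−0.05) × 0.55 × (1−0.3) = 0.2304225
slovak: 0.1 × (1−0.4) × (1−0.05) × 0.95 × (1−0.75) = 0.0135375
P(slovak | x) = 0.0135375 / 0.24396 ≈ 0.055

0.055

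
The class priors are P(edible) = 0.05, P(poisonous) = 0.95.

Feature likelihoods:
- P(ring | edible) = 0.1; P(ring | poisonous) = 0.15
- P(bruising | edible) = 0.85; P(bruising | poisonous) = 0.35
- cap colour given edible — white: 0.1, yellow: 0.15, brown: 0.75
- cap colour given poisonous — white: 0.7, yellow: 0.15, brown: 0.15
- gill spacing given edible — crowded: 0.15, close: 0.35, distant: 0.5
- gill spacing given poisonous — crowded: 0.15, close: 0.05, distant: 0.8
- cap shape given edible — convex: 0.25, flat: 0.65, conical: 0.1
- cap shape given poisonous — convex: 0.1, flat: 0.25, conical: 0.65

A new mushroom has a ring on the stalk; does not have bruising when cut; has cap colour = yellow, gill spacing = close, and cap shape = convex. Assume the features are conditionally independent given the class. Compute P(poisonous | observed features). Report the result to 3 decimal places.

0.876

edible: 0.05 × 0.1 × (1−0.85) × 0.15 × 0.35 × 0.25 = 0.00000984375
poisonous: 0.95 × 0.15 × (1−0.35) × 0.15 × 0.05 × 0.1 = 0.00006946875
P(poisonous | x) = 0.00006946875 / 0.0000793125 ≈ 0.876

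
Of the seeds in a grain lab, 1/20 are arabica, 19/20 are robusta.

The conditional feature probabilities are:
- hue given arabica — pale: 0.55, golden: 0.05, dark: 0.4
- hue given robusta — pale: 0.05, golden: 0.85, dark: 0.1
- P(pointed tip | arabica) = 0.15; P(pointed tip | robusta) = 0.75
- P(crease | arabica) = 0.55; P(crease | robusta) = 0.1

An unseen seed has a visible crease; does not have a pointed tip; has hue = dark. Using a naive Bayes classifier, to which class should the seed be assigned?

arabica

arabica: 0.05 × 0.4 × (1−0.15) × 0.55 = 0.00935
robusta: 0.95 × 0.1 × (1−0.75) × 0.1 = 0.002375
Highest score → arabica.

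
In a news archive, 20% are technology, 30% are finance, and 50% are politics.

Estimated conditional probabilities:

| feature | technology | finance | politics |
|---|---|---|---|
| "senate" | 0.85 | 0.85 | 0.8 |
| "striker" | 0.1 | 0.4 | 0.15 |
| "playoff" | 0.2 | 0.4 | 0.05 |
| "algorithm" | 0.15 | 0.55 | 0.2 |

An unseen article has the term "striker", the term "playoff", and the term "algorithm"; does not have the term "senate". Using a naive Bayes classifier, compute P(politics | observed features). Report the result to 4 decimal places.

technology: 0.2 × (1−0.85) × 0.1 × 0.2 × 0.15 = 0.00009
finance: 0.3 × (1−0.85) × 0.4 × 0.4 × 0.55 = 0.00396
politics: 0.5 × (1−0.8) × 0.15 × 0.05 × 0.2 = 0.00015
P(politics | x) = 0.00015 / 0.0042 ≈ 0.0357

0.0357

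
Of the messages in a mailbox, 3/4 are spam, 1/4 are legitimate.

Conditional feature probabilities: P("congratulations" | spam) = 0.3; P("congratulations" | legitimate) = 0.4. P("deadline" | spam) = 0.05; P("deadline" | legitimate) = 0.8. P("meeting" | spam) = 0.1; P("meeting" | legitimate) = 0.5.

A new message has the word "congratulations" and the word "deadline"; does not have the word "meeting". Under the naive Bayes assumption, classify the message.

legitimate

spam: 0.75 × 0.3 × 0.05 × (1−0.1) = 0.010125
legitimate: 0.25 × 0.4 × 0.8 × (1−0.5) = 0.04
Highest score → legitimate.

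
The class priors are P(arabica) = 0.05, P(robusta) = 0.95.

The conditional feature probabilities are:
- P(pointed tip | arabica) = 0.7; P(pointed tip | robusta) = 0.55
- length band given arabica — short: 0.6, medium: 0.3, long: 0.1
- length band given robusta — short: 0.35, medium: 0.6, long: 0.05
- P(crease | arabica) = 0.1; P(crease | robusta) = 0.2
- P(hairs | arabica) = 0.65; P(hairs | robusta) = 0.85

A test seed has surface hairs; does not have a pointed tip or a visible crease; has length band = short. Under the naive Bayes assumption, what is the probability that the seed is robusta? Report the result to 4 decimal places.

0.9508

arabica: 0.05 × (1−0.7) × 0.6 × (1−0.1) × 0.65 = 0.005265
robusta: 0.95 × (1−0.55) × 0.35 × (1−0.2) × 0.85 = 0.101745
P(robusta | x) = 0.101745 / 0.10701 ≈ 0.9508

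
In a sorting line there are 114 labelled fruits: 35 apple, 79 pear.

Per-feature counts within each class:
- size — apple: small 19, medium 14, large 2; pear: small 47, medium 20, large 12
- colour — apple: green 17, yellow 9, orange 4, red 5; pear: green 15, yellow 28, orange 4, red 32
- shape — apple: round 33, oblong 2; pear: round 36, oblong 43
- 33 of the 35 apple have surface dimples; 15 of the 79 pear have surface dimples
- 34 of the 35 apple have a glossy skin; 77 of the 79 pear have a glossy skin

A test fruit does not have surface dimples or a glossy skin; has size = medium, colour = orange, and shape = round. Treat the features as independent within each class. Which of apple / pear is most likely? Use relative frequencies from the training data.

apple: (35/114) × (14/35) × (4/35) × (33/35) × (2/35) × (1/35) ≈ 0.000021605
pear: (79/114) × (20/79) × (4/79) × (36/79) × (64/79) × (2/79) ≈ 0.0000830212
Highest score → pear.

pear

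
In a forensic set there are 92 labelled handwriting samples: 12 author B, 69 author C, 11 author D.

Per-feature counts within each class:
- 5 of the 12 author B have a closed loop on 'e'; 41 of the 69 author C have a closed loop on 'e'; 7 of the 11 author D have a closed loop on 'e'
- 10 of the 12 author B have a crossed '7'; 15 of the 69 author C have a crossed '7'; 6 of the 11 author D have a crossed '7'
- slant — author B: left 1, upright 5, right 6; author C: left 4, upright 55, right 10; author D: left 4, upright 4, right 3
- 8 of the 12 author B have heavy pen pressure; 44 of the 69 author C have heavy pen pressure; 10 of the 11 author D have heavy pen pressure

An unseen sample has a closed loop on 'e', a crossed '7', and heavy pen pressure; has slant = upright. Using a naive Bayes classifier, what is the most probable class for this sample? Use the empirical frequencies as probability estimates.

author C

author B: (12/92) × (5/12) × (10/12) × (5/12) × (8/12) ≈ 0.0125805
author C: (69/92) × (41/69) × (15/69) × (55/69) × (44/69) ≈ 0.0492442
author D: (11/92) × (7/11) × (6/11) × (4/11) × (10/11) ≈ 0.0137197
Highest score → author C.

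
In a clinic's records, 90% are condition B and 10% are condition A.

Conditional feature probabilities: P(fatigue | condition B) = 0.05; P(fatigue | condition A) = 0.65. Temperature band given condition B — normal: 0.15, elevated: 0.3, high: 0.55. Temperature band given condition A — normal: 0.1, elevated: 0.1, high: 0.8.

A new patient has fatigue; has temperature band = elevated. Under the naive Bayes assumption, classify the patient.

condition B

condition B: 0.9 × 0.05 × 0.3 = 0.0135
condition A: 0.1 × 0.65 × 0.1 = 0.0065
Highest score → condition B.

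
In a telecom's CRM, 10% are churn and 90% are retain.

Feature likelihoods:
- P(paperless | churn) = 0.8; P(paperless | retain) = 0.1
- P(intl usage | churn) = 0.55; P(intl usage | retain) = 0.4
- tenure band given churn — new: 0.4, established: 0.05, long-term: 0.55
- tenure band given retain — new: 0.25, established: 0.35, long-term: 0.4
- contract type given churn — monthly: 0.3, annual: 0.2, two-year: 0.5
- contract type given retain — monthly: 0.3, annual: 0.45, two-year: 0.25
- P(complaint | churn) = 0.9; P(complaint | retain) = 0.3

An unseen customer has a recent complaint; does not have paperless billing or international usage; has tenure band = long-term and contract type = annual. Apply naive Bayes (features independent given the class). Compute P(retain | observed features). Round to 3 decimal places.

churn: 0.1 × (1−0.8) × (1−0.55) × 0.55 × 0.2 × 0.9 = 0.000891
retain: 0.9 × (1−0.1) × (1−0.4) × 0.4 × 0.45 × 0.3 = 0.026244
P(retain | x) = 0.026244 / 0.027135 ≈ 0.967

0.967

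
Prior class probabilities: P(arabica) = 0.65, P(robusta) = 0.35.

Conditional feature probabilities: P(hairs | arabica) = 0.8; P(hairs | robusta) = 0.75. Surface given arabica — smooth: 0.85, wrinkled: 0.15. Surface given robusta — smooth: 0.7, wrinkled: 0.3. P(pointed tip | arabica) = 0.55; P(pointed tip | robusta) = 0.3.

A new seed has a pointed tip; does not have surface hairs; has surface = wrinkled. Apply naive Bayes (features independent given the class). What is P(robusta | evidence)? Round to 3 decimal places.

arabica: 0.65 × (1−0.8) × 0.15 × 0.55 = 0.010725
robusta: 0.35 × (1−0.75) × 0.3 × 0.3 = 0.007875
P(robusta | x) = 0.007875 / 0.0186 ≈ 0.423

0.423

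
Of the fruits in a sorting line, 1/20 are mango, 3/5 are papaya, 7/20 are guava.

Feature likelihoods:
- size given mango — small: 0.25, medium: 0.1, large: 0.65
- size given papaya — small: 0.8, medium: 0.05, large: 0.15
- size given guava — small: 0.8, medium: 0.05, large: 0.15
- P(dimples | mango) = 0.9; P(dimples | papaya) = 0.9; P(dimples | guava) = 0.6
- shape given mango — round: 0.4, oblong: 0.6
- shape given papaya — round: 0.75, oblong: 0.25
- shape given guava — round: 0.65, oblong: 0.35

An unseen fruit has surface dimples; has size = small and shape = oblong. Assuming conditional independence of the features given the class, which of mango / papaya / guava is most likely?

mango: 0.05 × 0.25 × 0.9 × 0.6 = 0.00675
papaya: 0.6 × 0.8 × 0.9 × 0.25 = 0.108
guava: 0.35 × 0.8 × 0.6 × 0.35 = 0.0588
Highest score → papaya.

papaya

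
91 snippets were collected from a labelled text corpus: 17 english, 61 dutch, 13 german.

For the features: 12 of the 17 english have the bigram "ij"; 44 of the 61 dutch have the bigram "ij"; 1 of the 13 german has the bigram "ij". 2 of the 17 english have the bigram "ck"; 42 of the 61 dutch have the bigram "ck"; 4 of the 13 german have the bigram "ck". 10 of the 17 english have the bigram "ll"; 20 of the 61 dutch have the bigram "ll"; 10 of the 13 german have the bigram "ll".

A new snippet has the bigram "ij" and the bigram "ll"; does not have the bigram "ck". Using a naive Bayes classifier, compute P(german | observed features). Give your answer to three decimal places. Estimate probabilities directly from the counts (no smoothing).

english: (17/91) × (12/17) × (15/17) × (10/17) ≈ 0.0684437
dutch: (61/91) × (44/61) × (19/61) × (20/61) ≈ 0.0493782
german: (13/91) × (1/13) × (9/13) × (10/13) ≈ 0.00585214
P(german | x) = 0.00585214 / 0.12367404 ≈ 0.047

0.047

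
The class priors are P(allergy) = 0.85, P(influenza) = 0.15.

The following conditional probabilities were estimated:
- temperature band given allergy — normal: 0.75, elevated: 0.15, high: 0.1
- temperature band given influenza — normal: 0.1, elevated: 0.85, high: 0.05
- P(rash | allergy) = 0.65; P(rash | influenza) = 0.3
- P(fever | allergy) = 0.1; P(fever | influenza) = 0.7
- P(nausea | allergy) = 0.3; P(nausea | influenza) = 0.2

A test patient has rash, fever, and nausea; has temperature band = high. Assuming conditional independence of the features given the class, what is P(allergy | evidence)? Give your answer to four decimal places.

0.8403

allergy: 0.85 × 0.1 × 0.65 × 0.1 × 0.3 = 0.0016575
influenza: 0.15 × 0.05 × 0.3 × 0.7 × 0.2 = 0.000315
P(allergy | x) = 0.0016575 / 0.0019725 ≈ 0.8403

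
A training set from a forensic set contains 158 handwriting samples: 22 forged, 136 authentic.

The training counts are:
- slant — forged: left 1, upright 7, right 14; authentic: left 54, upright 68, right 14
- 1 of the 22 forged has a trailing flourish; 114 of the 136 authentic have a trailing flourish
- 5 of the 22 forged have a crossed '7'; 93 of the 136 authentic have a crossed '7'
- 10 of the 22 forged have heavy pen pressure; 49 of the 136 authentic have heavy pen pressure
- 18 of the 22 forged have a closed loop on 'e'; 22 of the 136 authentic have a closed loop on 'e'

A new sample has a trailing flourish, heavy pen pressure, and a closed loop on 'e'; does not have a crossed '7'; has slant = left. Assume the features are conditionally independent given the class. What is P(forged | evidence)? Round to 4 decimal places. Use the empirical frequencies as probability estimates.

0.0154

forged: (22/158) × (1/22) × (1/22) × (17/22) × (10/22) × (18/22) ≈ 0.0000826749
authentic: (136/158) × (54/136) × (114/136) × (43/136) × (49/136) × (22/136) ≈ 0.00527926
P(forged | x) = 0.0000826749 / 0.0053619349 ≈ 0.0154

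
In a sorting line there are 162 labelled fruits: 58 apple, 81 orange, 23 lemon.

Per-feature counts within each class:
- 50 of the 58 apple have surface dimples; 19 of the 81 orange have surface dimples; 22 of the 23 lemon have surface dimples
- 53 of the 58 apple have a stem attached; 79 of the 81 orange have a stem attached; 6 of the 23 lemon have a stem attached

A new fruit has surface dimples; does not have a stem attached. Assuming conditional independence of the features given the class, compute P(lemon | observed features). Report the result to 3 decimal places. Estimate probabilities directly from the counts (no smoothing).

apple: (58/162) × (50/58) × (5/58) ≈ 0.0266071
orange: (81/162) × (19/81) × (2/81) ≈ 0.0028959
lemon: (23/162) × (22/23) × (17/23) ≈ 0.100376
P(lemon | x) = 0.100376 / 0.129879 ≈ 0.773

0.773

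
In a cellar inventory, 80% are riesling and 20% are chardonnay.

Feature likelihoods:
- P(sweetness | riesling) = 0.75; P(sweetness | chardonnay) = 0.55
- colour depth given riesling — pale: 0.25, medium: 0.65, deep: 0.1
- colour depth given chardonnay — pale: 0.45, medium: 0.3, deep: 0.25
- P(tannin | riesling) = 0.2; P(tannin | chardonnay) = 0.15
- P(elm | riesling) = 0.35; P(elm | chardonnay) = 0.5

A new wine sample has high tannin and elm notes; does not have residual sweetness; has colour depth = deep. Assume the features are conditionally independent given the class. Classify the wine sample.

chardonnay

riesling: 0.8 × (1−0.75) × 0.1 × 0.2 × 0.35 = 0.0014
chardonnay: 0.2 × (1−0.55) × 0.25 × 0.15 × 0.5 = 0.0016875
Highest score → chardonnay.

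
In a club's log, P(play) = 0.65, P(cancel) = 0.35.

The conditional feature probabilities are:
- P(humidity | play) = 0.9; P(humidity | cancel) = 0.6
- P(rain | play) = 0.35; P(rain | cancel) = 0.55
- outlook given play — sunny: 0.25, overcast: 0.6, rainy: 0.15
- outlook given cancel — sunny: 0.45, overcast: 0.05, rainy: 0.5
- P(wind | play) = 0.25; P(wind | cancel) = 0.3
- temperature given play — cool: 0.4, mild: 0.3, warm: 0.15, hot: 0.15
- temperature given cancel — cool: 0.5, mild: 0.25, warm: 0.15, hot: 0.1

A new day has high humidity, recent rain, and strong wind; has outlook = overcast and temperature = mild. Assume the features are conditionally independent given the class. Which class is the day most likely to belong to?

play: 0.65 × 0.9 × 0.35 × 0.6 × 0.25 × 0.3 = 0.00921375
cancel: 0.35 × 0.6 × 0.55 × 0.05 × 0.3 × 0.25 = 0.000433125
Highest score → play.

play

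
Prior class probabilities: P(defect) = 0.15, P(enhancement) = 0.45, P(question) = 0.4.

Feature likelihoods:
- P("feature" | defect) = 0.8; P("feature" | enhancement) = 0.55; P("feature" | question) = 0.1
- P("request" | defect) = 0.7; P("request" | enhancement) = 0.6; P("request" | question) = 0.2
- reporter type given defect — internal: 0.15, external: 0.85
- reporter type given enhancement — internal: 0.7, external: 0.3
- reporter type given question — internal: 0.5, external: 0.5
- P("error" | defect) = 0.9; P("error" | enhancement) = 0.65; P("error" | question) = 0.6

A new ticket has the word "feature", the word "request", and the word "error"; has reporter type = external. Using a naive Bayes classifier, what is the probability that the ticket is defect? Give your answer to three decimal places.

defect: 0.15 × 0.8 × 0.7 × 0.85 × 0.9 = 0.06426
enhancement: 0.45 × 0.55 × 0.6 × 0.3 × 0.65 = 0.0289575
question: 0.4 × 0.1 × 0.2 × 0.5 × 0.6 = 0.0024
P(defect | x) = 0.06426 / 0.0956175 ≈ 0.672

0.672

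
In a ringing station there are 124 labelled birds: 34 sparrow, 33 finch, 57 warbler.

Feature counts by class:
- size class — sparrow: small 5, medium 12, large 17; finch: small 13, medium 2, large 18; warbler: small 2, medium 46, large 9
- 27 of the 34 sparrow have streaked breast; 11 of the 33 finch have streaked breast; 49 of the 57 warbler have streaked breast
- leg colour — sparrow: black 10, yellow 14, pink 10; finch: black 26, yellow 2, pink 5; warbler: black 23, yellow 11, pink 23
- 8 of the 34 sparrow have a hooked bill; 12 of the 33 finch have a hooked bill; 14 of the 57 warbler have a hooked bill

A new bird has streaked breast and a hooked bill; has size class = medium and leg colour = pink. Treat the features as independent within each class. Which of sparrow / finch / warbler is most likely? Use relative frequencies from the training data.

warbler

sparrow: (34/124) × (12/34) × (27/34) × (10/34) × (8/34) ≈ 0.00531835
finch: (33/124) × (2/33) × (11/33) × (5/33) × (12/33) ≈ 0.000296217
warbler: (57/124) × (46/57) × (49/57) × (23/57) × (14/57) ≈ 0.0316056
Highest score → warbler.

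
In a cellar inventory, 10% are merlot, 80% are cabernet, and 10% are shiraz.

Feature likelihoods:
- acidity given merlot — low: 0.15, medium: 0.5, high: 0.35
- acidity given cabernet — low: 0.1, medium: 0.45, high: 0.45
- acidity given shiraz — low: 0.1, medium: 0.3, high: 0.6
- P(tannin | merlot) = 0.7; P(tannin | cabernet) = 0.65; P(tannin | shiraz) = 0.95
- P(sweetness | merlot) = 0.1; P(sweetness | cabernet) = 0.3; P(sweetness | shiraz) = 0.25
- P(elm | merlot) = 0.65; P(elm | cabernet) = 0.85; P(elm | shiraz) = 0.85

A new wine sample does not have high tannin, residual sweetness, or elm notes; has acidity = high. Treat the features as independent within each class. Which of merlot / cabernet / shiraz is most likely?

cabernet

merlot: 0.1 × 0.35 × (1−0.7) × (1−0.1) × (1−0.65) = 0.0033075
cabernet: 0.8 × 0.45 × (1−0.65) × (1−0.3) × (1−0.85) = 0.01323
shiraz: 0.1 × 0.6 × (1−0.95) × (1−0.25) × (1−0.85) = 0.0003375
Highest score → cabernet.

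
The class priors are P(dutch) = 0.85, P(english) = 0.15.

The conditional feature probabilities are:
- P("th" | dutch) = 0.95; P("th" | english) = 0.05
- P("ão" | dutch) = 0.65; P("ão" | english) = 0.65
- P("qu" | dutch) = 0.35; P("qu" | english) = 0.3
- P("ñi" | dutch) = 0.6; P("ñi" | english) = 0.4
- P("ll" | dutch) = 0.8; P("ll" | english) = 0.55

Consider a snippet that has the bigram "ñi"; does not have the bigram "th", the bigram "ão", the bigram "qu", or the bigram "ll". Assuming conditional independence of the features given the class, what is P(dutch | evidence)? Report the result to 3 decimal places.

0.156

dutch: 0.85 × (1−0.95) × (1−0.65) × (1−0.35) × 0.6 × (1−0.8) = 0.00116025
english: 0.15 × (1−0.05) × (1−0.65) × (1−0.3) × 0.4 × (1−0.55) = 0.00628425
P(dutch | x) = 0.00116025 / 0.0074445 ≈ 0.156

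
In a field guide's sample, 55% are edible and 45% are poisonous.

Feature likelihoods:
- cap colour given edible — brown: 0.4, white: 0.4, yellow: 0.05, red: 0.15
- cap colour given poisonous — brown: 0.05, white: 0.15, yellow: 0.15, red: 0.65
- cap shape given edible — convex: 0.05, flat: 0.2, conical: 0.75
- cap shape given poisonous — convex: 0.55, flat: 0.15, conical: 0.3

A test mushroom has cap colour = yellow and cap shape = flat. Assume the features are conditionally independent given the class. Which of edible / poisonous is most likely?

edible: 0.55 × 0.05 × 0.2 = 0.0055
poisonous: 0.45 × 0.15 × 0.15 = 0.010125
Highest score → poisonous.

poisonous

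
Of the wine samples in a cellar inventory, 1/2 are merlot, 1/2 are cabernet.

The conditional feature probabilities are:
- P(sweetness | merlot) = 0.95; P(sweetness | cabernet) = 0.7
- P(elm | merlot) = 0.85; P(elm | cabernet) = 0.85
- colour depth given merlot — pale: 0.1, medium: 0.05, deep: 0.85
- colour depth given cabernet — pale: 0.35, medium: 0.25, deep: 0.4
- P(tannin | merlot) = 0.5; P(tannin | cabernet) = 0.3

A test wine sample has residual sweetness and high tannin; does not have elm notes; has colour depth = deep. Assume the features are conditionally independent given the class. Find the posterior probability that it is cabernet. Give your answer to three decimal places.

merlot: 0.5 × 0.95 × (1−0.85) × 0.85 × 0.5 = 0.03028125
cabernet: 0.5 × 0.7 × (1−0.85) × 0.4 × 0.3 = 0.0063
P(cabernet | x) = 0.0063 / 0.03658125 ≈ 0.172

0.172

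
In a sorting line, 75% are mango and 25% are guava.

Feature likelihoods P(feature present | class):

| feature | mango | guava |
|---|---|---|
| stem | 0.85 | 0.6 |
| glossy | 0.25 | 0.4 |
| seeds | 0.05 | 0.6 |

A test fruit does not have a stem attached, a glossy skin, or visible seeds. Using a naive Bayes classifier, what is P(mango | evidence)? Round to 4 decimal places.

0.7696

mango: 0.75 × (1−0.85) × (1−0.25) × (1−0.05) = 0.08015625
guava: 0.25 × (1−0.6) × (1−0.4) × (1−0.6) = 0.024
P(mango | x) = 0.08015625 / 0.10415625 ≈ 0.7696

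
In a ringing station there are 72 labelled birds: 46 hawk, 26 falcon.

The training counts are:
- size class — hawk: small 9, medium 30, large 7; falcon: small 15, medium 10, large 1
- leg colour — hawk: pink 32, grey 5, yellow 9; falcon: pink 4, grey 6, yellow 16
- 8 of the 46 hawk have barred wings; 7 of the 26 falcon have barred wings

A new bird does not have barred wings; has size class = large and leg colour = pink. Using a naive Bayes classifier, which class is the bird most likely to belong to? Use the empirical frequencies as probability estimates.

hawk: (46/72) × (7/46) × (32/46) × (38/46) ≈ 0.0558706
falcon: (26/72) × (1/26) × (4/26) × (19/26) ≈ 0.00156147
Highest score → hawk.

hawk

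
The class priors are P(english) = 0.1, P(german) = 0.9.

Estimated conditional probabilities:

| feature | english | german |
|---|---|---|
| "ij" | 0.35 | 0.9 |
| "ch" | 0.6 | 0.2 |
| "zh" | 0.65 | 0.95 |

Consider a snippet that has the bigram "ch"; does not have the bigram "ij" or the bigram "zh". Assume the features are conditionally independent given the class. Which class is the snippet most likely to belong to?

english: 0.1 × (1−0.35) × 0.6 × (1−0.65) = 0.01365
german: 0.9 × (1−0.9) × 0.2 × (1−0.95) = 0.0009
Highest score → english.

english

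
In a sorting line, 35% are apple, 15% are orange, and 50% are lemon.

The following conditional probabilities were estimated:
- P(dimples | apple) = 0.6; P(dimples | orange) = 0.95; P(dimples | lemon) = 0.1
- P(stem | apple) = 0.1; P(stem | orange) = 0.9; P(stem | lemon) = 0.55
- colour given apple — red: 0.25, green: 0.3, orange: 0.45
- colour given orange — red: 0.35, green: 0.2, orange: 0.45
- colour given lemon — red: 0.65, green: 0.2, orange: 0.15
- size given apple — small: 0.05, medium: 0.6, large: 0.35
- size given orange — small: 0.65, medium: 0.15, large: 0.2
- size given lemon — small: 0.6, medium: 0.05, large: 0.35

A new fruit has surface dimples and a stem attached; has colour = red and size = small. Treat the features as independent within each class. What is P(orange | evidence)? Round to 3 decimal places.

0.726

apple: 0.35 × 0.6 × 0.1 × 0.25 × 0.05 = 0.0002625
orange: 0.15 × 0.95 × 0.9 × 0.35 × 0.65 = 0.029176875
lemon: 0.5 × 0.1 × 0.55 × 0.65 × 0.6 = 0.010725
P(orange | x) = 0.029176875 / 0.040164375 ≈ 0.726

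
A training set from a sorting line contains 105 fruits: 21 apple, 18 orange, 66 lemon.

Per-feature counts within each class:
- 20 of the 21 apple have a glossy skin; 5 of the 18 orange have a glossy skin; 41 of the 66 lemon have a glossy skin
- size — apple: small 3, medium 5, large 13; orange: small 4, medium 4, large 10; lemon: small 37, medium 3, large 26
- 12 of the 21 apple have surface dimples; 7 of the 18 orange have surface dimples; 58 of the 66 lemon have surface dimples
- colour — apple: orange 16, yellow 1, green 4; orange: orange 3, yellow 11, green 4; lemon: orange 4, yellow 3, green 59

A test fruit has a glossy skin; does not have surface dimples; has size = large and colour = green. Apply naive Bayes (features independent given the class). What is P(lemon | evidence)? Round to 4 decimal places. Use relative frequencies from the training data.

apple: (21/105) × (20/21) × (13/21) × (9/21) × (4/21) ≈ 0.00962562
orange: (18/105) × (5/18) × (10/18) × (11/18) × (4/18) ≈ 0.00359266
lemon: (66/105) × (41/66) × (26/66) × (8/66) × (59/66) ≈ 0.0166678
P(lemon | x) = 0.0166678 / 0.02988608 ≈ 0.5577

0.5577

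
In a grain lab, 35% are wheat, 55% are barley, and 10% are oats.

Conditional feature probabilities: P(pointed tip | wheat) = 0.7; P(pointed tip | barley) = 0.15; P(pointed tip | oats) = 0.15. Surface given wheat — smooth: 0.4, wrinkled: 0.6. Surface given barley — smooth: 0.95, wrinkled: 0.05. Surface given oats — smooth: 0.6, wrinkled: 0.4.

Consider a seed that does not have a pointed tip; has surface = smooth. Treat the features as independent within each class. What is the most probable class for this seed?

barley

wheat: 0.35 × (1−0.7) × 0.4 = 0.042
barley: 0.55 × (1−0.15) × 0.95 = 0.444125
oats: 0.1 × (1−0.15) × 0.6 = 0.051
Highest score → barley.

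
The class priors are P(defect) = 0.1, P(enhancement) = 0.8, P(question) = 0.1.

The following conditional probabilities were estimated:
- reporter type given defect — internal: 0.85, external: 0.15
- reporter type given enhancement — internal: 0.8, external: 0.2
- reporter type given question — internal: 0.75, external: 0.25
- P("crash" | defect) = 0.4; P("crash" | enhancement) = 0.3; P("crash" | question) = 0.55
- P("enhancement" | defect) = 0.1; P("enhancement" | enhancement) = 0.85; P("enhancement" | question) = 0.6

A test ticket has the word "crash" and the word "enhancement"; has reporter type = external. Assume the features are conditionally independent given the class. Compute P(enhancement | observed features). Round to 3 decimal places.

defect: 0.1 × 0.15 × 0.4 × 0.1 = 0.0006
enhancement: 0.8 × 0.2 × 0.3 × 0.85 = 0.0408
question: 0.1 × 0.25 × 0.55 × 0.6 = 0.00825
P(enhancement | x) = 0.0408 / 0.04965 ≈ 0.822

0.822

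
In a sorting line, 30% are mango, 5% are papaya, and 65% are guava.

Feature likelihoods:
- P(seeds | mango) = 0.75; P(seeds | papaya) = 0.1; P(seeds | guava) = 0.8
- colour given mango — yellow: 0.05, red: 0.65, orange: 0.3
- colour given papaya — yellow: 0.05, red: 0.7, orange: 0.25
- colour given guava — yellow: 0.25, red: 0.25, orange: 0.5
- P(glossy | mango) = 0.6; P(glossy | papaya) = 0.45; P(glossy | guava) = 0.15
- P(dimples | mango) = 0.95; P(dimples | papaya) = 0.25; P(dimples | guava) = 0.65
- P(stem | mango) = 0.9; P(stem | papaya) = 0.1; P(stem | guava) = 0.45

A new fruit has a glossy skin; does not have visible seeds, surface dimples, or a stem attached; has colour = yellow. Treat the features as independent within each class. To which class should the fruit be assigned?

guava

mango: 0.3 × (1−0.75) × 0.05 × 0.6 × (1−0.95) × (1−0.9) = 0.00001125
papaya: 0.05 × (1−0.1) × 0.05 × 0.45 × (1−0.25) × (1−0.1) = 0.0006834375
guava: 0.65 × (1−0.8) × 0.25 × 0.15 × (1−0.65) × (1−0.45) = 0.0009384375
Highest score → guava.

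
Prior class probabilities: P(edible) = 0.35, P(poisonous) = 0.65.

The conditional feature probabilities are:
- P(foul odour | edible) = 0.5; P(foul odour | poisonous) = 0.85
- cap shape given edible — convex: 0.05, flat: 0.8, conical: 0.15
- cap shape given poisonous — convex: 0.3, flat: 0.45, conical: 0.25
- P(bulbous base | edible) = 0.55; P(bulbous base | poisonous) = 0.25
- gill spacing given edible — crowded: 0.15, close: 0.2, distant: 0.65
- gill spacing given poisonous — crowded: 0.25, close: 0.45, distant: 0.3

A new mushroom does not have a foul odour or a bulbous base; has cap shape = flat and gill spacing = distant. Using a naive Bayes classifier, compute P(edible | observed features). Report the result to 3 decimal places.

edible: 0.35 × (1−0.5) × 0.8 × (1−0.55) × 0.65 = 0.04095
poisonous: 0.65 × (1−0.85) × 0.45 × (1−0.25) × 0.3 = 0.009871875
P(edible | x) = 0.04095 / 0.050821875 ≈ 0.806

0.806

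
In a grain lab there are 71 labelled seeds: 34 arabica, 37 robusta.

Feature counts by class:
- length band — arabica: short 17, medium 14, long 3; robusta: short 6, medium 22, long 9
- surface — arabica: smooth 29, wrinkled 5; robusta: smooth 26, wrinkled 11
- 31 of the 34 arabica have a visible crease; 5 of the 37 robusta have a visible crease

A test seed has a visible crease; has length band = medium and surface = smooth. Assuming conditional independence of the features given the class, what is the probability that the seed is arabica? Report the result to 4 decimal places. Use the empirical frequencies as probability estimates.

arabica: (34/71) × (14/34) × (29/34) × (31/34) ≈ 0.153346
robusta: (37/71) × (22/37) × (26/37) × (5/37) ≈ 0.0294242
P(arabica | x) = 0.153346 / 0.1827702 ≈ 0.8390

0.8390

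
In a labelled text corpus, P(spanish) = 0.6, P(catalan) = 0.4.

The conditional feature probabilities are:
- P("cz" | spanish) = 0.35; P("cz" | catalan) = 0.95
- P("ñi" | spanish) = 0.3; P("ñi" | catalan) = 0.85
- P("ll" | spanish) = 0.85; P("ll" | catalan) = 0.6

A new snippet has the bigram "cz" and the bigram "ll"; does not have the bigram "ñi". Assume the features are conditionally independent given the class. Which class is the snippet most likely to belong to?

spanish

spanish: 0.6 × 0.35 × (1−0.3) × 0.85 = 0.12495
catalan: 0.4 × 0.95 × (1−0.85) × 0.6 = 0.0342
Highest score → spanish.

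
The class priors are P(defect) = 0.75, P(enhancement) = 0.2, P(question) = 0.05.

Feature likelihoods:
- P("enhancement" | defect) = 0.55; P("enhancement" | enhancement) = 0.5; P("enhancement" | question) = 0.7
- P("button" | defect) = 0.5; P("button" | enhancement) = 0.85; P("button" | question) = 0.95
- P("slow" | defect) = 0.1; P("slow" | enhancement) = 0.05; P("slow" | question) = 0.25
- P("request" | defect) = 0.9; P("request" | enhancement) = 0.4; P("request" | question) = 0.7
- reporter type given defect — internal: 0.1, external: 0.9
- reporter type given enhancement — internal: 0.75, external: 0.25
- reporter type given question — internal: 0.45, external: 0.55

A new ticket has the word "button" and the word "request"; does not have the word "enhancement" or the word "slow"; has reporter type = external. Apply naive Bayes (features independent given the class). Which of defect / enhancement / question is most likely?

defect

defect: 0.75 × (1−0.55) × 0.5 × (1−0.1) × 0.9 × 0.9 = 0.12301875
enhancement: 0.2 × (1−0.5) × 0.85 × (1−0.05) × 0.4 × 0.25 = 0.008075
question: 0.05 × (1−0.7) × 0.95 × (1−0.25) × 0.7 × 0.55 = 0.0041146875
Highest score → defect.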